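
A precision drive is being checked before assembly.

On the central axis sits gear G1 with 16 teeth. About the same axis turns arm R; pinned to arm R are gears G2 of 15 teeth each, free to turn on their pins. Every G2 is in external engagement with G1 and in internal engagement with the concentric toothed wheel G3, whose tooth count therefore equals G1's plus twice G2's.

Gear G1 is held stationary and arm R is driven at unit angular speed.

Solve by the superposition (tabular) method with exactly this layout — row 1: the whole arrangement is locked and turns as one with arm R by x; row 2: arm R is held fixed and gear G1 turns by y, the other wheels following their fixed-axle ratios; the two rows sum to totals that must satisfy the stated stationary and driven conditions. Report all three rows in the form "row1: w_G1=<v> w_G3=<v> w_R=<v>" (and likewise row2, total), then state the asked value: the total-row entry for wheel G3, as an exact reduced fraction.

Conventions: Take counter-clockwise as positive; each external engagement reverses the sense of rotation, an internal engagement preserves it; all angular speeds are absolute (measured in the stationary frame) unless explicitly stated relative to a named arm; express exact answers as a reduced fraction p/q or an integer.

row1: w_G1=1 w_G3=1 w_R=1
row2: w_G1=-1 w_G3=8/23 w_R=0
total: w_G1=0 w_G3=31/23 w_R=1
asked value: 31/23

recognized (axles ride arm R): planetary set, 16/15/46 teeth
row 1 — lock + rotate with arm: ω_sun = ω_ring = ω_arm = x
row 2: sun turns y, ring = −(16/46)·y, arm 0
boundary: total ω_sun = x + y = 0 and total ω_arm = x = 1  ⇒  y = -1, x = 1
row 2 ring = −(16/46)·(-1) = 8/23
totals (row 1 + row 2): sun 1 + (-1) = 0, ring 1 + 8/23 = 31/23, arm 1 + 0 = 1
asked cell (total, ring) = 31/23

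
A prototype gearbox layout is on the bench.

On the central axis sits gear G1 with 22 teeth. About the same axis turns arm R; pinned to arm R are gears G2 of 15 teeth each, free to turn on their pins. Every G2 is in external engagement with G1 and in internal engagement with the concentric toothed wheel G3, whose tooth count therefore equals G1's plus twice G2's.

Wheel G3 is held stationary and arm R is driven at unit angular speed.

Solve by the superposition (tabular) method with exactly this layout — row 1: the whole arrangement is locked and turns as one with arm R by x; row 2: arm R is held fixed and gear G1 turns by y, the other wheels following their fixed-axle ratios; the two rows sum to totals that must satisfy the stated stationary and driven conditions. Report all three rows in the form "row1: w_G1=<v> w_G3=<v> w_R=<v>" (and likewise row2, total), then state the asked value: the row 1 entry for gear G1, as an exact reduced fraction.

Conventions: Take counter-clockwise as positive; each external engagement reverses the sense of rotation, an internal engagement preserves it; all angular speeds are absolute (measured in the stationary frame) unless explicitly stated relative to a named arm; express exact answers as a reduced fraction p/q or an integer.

row1: w_G1=1 w_G3=1 w_R=1
row2: w_G1=26/11 w_G3=-1 w_R=0
total: w_G1=37/11 w_G3=0 w_R=1
asked value: 1

topology: planetary set — G1 22T / G2 15T / G3 52T, arm = carrier (Willis)
row 1: whole set turns with the arm by x
row 2: sun turns y, ring = −(22/52)·y, arm 0
boundary: total ω_ring = x − (22/52)·y = 0 and total ω_arm = x = 1  ⇒  y = 26/11, x = 1
row 2 ring = −(22/52)·26/11 = -1
totals (row 1 + row 2): sun 1 + 26/11 = 37/11, ring 1 + (-1) = 0, arm 1 + 0 = 1
asked cell (row1, sun) = 1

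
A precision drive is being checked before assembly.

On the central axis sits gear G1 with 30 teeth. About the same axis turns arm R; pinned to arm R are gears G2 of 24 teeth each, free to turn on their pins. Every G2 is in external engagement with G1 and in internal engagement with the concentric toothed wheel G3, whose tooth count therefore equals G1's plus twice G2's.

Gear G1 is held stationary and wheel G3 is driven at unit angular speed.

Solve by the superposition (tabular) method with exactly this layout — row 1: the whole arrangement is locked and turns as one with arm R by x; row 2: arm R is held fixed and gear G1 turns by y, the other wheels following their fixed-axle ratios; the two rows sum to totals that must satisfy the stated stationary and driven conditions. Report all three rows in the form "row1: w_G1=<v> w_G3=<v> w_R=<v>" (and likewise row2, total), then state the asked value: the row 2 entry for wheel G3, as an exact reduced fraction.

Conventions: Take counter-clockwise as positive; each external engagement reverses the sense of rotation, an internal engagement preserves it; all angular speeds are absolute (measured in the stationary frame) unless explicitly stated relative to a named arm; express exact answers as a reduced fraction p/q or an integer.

class = planetary set [G3 = 30+2·24 = 78; Willis about the carrier]
superposition row 1 [locked train]: every member turns x
row 2 (arm held, sun turns y): ω_ring = −(30/78)·y, ω_arm = 0
boundary: total ω_sun = x + y = 0 and total ω_ring = x − (30/78)·y = 1  ⇒  y = -13/18, x = 13/18
row 2 ring = −(30/78)·(-13/18) = 5/18
totals (row 1 + row 2): sun 13/18 + (-13/18) = 0, ring 13/18 + 5/18 = 1, arm 13/18 + 0 = 13/18
asked cell (row2, ring) = 5/18

row1: w_G1=13/18 w_G3=13/18 w_R=13/18
row2: w_G1=-13/18 w_G3=5/18 w_R=0
total: w_G1=0 w_G3=1 w_R=13/18
asked value: 5/18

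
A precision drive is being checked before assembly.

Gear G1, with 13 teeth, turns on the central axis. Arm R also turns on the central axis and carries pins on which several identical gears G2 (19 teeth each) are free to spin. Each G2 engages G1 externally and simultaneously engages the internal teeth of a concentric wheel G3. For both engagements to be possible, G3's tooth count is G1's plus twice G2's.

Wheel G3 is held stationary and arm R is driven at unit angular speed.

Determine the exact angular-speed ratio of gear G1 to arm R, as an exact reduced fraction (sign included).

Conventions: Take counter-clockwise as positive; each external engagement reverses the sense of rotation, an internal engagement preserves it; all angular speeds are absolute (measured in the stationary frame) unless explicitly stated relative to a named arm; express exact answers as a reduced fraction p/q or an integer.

topology: planetary set — G1 13T / G2 19T / G3 51T, arm = carrier (Willis)
ring teeth: 13 + 2·19 = 51
13(ω_sun−ω_arm) = −51(ω_ring−ω_arm),  ω_ring = 0, ω_arm = 1
ω_sun = 1 − (51/13)(0−1) = 64/13
ω_out/ω_in = 64/13

64/13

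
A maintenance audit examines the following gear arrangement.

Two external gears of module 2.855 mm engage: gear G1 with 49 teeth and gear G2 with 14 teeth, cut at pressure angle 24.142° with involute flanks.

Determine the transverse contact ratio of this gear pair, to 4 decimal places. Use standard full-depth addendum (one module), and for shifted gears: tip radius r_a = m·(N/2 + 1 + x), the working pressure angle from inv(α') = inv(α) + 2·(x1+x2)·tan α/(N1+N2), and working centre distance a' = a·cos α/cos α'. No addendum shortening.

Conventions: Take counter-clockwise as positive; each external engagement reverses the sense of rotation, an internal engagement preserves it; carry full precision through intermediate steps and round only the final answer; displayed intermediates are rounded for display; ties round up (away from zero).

1.4640

recognized (one external pair, fixed centres): single-mesh tooth geometry, m = 2.855, N1 = 49, N2 = 14
base radii: r_b1 = 63.829515, r_b2 = 18.237004
tip radii: r_a1 = 72.802500, r_a2 = 22.840000
no profile shift: α' = α, a' = a
action lengths: √(r_a1²−r_b1²) = 35.014241, √(r_a2²−r_b2²) = 13.750537
base pitch p_b = π·m·cos α = 8.184748
CR = (35.014241 + 13.750537 − 89.932500·sin 24.14200°)/8.184748 = 1.463995
contact ratio ≈ 1.4640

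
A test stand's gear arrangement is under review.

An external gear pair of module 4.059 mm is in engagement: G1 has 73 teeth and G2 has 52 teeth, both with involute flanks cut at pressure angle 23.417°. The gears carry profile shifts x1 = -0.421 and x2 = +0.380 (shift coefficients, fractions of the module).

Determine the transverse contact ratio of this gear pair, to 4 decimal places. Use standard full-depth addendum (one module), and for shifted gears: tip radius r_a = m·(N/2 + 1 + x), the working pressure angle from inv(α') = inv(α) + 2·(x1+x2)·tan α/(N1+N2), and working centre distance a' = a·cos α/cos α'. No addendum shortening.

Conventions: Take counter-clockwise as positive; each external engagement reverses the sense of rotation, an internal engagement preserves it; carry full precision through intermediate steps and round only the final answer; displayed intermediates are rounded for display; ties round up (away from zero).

1.5970

single-mesh involute tooth geometry (73T engaging 52T at module 4.059)
base radii: r_b1 = 135.951096, r_b2 = 96.841877
tip radii: r_a1 = 150.503661, r_a2 = 111.135420
inv(α') = inv(23.417°) + 2·(-0.421+0.380)·tan α/(73+52) = 0.02410310  ⇒  α' = 23.32985°
a' = a·cos α / cos α' = 253.6875·cos 23.417°/cos 23.32985° = 253.520788
action lengths: √(r_a1²−r_b1²) = 64.565095, √(r_a2²−r_b2²) = 54.522770
base pitch p_b = π·m·cos α = 11.701451
CR = (64.565095 + 54.522770 − 253.520788·sin 23.32985°)/11.701451 = 1.597029
contact ratio ≈ 1.5970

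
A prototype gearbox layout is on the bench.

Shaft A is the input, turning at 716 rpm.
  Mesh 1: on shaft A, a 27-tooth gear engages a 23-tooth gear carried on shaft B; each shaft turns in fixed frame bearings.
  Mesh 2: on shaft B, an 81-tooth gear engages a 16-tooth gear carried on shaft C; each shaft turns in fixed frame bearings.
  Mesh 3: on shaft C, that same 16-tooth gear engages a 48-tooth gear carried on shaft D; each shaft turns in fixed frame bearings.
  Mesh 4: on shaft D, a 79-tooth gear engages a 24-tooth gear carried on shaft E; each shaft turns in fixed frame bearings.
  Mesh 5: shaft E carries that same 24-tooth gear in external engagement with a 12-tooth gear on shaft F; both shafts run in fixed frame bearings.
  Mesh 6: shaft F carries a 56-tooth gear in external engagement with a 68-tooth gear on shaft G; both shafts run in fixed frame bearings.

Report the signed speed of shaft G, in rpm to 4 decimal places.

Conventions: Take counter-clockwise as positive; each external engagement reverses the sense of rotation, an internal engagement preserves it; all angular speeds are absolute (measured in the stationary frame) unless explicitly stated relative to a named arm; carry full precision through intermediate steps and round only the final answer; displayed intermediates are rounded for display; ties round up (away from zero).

+7689.8469 rpm

topology: fixed-axis compound train — 6 meshes, A→G
mesh 1 [27T→23T]: ω = 716.0000×27/23 = 840.5217 rpm, sense flips to −
mesh 2 [81T→16T]: ω = 840.5217×81/16 = 4255.1413 rpm, sense flips to +
mesh 3 [16T→48T]: ω = 4255.1413×16/48 = 1418.3804 rpm, sense flips to −
mesh 4 [79T→24T]: ω = 1418.3804×79/24 = 4668.8356 rpm, sense flips to +
mesh 5 [24T→12T]: ω = 4668.8356×24/12 = 9337.6712 rpm, sense flips to −
mesh 6 [56T→68T]: ω = 9337.6712×56/68 = 7689.8469 rpm, sense flips to +
signed output speed = +7689.8469 rpm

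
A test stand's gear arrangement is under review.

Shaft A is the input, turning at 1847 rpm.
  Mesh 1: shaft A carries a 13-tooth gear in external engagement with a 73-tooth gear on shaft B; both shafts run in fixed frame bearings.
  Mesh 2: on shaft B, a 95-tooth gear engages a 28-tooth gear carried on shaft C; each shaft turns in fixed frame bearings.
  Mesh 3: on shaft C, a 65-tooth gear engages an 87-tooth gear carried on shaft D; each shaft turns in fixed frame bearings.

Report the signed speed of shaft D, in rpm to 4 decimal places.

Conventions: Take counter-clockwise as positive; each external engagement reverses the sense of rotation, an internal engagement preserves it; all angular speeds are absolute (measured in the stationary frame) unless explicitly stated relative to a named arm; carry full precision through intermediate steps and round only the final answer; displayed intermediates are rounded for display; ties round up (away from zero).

class = fixed-axis compound train [3 meshes; 3 ratios multiply, 3 sense flips]
mesh 1 [13T→73T]: ω = 1847.0000×13/73 = 328.9178 rpm, sense flips to −
mesh 2 [95T→28T]: ω = 328.9178×95/28 = 1115.9711 rpm, sense flips to +
mesh 3 [65T→87T]: ω = 1115.9711×65/87 = 833.7715 rpm, sense flips to −
signed output speed = -833.7715 rpm

-833.7715 rpm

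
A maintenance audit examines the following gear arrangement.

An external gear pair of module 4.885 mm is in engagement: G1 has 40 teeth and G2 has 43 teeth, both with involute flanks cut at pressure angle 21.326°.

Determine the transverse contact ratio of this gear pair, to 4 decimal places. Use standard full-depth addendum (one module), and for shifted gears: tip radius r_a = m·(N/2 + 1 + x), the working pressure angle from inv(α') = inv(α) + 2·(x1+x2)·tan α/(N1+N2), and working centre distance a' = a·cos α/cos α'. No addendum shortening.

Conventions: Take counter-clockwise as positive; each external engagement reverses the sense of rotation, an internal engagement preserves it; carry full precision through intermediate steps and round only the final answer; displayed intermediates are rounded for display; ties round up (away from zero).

1.6578

recognized (one external pair, fixed centres): single-mesh tooth geometry, m = 4.885, N1 = 40, N2 = 43
base radii: r_b1 = 91.010119, r_b2 = 97.835878
tip radii: r_a1 = 102.585000, r_a2 = 109.912500
no profile shift: α' = α, a' = a
action lengths: √(r_a1²−r_b1²) = 47.337517, √(r_a2²−r_b2²) = 50.088908
base pitch p_b = π·m·cos α = 14.295836
CR = (47.337517 + 50.088908 − 202.727500·sin 21.32600°)/14.295836 = 1.657805
contact ratio ≈ 1.6578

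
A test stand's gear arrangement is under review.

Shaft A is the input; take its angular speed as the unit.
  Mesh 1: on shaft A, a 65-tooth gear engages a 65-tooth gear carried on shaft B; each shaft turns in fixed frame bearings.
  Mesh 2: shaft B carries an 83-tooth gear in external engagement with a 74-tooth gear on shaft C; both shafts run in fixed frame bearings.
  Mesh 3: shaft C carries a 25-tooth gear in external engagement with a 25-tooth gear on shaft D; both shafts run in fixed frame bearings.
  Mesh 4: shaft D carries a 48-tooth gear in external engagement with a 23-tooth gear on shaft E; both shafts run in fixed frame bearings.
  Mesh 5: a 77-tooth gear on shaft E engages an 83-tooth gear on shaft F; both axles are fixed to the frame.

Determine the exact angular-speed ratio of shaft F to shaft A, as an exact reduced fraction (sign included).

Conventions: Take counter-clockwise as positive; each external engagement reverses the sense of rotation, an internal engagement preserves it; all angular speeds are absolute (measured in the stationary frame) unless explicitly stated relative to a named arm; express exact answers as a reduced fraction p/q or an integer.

-1848/851

class = fixed-axis compound train [5 meshes; 5 ratios multiply, 5 sense flips]
mesh 1 [65T→65T]: running ratio 1, sense −
mesh 2 [83T→74T]: running ratio 83/74, sense +
mesh 3 [25T→25T]: running ratio 83/74, sense −
mesh 4 [48T→23T]: running ratio 1992/851, sense +
mesh 5 [77T→83T]: running ratio 1848/851, sense −
ω_out/ω_in = -1848/851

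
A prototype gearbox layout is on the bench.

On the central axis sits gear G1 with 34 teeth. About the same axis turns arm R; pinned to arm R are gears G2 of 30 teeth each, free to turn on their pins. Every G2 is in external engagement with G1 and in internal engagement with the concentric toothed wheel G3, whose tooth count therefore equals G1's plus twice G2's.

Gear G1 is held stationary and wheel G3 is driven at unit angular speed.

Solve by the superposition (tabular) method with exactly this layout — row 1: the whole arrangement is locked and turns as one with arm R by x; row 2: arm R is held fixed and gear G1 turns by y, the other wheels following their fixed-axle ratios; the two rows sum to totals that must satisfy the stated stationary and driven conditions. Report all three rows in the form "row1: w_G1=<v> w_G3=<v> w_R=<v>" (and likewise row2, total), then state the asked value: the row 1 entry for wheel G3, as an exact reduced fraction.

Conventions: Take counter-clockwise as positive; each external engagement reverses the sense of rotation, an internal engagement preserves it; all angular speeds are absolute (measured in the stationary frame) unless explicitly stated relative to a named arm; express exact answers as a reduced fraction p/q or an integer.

topology: planetary set — G1 34T / G2 30T / G3 94T, arm = carrier (Willis)
row 1 (train locked, turned with arm): all members turn x
row 2 — arm fixed, fixed-axis ratios: sun y, ring −(34/94)·y, arm 0
boundary: total ω_sun = x + y = 0 and total ω_ring = x − (34/94)·y = 1  ⇒  y = -47/64, x = 47/64
row 2 ring = −(34/94)·(-47/64) = 17/64
totals (row 1 + row 2): sun 47/64 + (-47/64) = 0, ring 47/64 + 17/64 = 1, arm 47/64 + 0 = 47/64
asked cell (row1, ring) = 47/64

row1: w_G1=47/64 w_G3=47/64 w_R=47/64
row2: w_G1=-47/64 w_G3=17/64 w_R=0
total: w_G1=0 w_G3=1 w_R=47/64
asked value: 47/64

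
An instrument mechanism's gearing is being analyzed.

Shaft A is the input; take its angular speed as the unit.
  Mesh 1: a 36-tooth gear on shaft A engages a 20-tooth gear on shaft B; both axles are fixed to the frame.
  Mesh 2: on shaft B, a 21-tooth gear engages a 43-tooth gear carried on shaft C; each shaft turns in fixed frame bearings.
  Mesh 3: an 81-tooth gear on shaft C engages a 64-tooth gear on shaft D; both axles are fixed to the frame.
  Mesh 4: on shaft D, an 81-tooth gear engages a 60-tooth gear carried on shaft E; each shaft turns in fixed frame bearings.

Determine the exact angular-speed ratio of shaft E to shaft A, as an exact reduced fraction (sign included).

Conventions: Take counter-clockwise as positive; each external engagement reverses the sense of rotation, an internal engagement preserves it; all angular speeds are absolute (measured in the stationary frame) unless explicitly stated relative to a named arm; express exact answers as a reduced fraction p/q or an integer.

class = fixed-axis compound train [4 meshes; 4 ratios multiply, 4 sense flips]
mesh 1 [36T→20T]: running ratio 9/5, sense −
mesh 2 [21T→43T]: running ratio 189/215, sense +
mesh 3 [81T→64T]: running ratio 15309/13760, sense −
mesh 4 [81T→60T]: running ratio 413343/275200, sense +
ω_out/ω_in = 413343/275200

413343/275200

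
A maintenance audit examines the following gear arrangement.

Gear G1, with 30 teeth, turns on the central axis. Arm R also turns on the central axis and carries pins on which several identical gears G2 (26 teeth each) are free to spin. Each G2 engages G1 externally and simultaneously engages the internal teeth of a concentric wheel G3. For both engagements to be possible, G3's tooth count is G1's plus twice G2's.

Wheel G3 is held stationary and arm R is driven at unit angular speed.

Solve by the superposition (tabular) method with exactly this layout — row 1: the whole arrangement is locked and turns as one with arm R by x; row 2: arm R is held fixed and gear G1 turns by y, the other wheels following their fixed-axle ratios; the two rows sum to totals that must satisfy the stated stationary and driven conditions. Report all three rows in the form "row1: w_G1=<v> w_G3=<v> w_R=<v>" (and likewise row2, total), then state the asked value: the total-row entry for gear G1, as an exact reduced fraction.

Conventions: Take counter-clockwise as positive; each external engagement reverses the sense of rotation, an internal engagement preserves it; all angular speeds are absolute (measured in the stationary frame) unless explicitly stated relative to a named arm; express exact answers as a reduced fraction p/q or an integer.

planetary set (30T centre, 26T on arm, 82T internal) — Willis relation
row 1 — lock + rotate with arm: ω_sun = ω_ring = ω_arm = x
row 2: sun turns y, ring = −(30/82)·y, arm 0
boundary: total ω_ring = x − (30/82)·y = 0 and total ω_arm = x = 1  ⇒  y = 41/15, x = 1
row 2 ring = −(30/82)·41/15 = -1
totals (row 1 + row 2): sun 1 + 41/15 = 56/15, ring 1 + (-1) = 0, arm 1 + 0 = 1
asked cell (total, sun) = 56/15

row1: w_G1=1 w_G3=1 w_R=1
row2: w_G1=41/15 w_G3=-1 w_R=0
total: w_G1=56/15 w_G3=0 w_R=1
asked value: 56/15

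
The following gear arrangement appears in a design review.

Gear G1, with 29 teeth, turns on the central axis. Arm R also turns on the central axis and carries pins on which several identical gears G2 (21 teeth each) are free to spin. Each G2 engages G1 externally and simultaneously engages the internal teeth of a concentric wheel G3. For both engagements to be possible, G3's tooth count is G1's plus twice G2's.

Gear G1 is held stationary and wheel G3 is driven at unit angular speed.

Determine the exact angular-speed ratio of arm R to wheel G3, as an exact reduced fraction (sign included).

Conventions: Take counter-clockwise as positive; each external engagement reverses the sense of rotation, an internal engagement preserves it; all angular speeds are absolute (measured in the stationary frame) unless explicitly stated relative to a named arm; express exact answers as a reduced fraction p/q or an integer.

71/100

recognized (axles ride arm R): planetary set, 29/21/71 teeth
ring teeth: 29 + 2·21 = 71
29(ω_sun−ω_arm) = −71(ω_ring−ω_arm),  ω_sun = 0, ω_ring = 1
29(0−ω_arm) = −71(1−ω_arm)  ⇒  100·ω_arm = 71  ⇒  ω_arm = 71/100
ω_out/ω_in = 71/100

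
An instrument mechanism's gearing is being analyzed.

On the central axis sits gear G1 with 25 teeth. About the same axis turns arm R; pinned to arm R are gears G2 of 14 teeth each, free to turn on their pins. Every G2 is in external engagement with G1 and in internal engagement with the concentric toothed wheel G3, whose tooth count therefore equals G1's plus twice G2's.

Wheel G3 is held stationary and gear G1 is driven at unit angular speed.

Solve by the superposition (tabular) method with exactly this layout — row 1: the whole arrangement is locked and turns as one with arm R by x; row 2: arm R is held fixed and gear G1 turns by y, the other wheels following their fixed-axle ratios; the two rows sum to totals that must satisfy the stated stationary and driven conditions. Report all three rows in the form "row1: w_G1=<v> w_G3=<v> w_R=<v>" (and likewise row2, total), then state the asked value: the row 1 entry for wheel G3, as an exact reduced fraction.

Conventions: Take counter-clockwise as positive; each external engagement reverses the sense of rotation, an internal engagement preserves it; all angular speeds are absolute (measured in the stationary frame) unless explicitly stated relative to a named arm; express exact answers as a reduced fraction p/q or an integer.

topology: planetary set — G1 25T / G2 14T / G3 53T, arm = carrier (Willis)
row 1 (train locked, turned with arm): all members turn x
superposition row 2 [arm held]: sun y, ring −(25/53)·y, arm 0
boundary: total ω_ring = x − (25/53)·y = 0 and total ω_sun = x + y = 1  ⇒  y = 53/78, x = 25/78
row 2 ring = −(25/53)·53/78 = -25/78
totals (row 1 + row 2): sun 25/78 + 53/78 = 1, ring 25/78 + (-25/78) = 0, arm 25/78 + 0 = 25/78
asked cell (row1, ring) = 25/78

row1: w_G1=25/78 w_G3=25/78 w_R=25/78
row2: w_G1=53/78 w_G3=-25/78 w_R=0
total: w_G1=1 w_G3=0 w_R=25/78
asked value: 25/78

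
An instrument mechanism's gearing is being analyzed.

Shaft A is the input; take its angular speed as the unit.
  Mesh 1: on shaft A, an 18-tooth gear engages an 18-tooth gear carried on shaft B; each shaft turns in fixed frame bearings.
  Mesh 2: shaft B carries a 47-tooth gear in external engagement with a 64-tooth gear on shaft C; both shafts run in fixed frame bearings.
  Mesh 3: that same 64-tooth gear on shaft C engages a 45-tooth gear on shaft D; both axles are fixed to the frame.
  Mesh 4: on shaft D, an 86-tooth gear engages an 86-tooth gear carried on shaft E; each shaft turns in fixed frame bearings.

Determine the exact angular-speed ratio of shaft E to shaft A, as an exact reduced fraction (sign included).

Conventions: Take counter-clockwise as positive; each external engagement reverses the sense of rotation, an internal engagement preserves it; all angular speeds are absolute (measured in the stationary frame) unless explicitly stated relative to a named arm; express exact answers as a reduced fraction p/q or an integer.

class = fixed-axis compound train [4 meshes; 4 ratios multiply, 4 sense flips]
mesh 1 [18T→18T]: running ratio 1, sense −
mesh 2 [47T→64T]: running ratio 47/64, sense +
mesh 3 [64T→45T]: running ratio 47/45, sense −
mesh 4 [86T→86T]: running ratio 47/45, sense +
ω_out/ω_in = 47/45

47/45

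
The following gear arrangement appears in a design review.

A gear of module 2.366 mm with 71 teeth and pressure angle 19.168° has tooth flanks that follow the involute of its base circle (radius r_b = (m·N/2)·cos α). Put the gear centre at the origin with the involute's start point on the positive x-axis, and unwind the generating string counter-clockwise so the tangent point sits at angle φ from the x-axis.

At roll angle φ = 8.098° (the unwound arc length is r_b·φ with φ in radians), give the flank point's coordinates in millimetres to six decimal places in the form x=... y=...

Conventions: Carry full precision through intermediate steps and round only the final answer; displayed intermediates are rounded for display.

recognized (one wheel, involute flank): single-mesh tooth geometry, m = 2.366, N = 71
pitch radius r_p = m·N/2 = 2.366·71/2 = 83.993000
base radius r_b = r_p·cos α = 83.993000·cos 19.168° = 79.336419
roll angle φ = 8.098° = 0.14133676 rad
x = r_b·(cos φ + φ·sin φ) = 80.124882
y = r_b·(sin φ − φ·cos φ) = 0.074516

x=80.124882 y=0.074516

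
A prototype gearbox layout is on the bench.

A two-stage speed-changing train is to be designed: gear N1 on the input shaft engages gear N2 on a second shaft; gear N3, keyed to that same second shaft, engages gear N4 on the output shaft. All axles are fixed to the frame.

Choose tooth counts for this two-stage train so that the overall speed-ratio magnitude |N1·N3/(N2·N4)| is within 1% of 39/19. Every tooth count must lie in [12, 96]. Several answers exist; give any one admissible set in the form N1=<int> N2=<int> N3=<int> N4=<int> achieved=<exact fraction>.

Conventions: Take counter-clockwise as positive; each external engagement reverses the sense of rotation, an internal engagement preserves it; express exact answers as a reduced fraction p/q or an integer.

design class (target 39/19): fixed-axis compound train
target = 39/19 in lowest terms: an exact hit needs N1·N3 = k·39 and N2·N4 = k·19 for one integer k, every count in [12, 96]; additionally prefer no 1:1 stage (N1 ≠ N2, N3 ≠ N4)
k = 1…11: no 1:1-free in-range split of k·39 and k·19 into factor pairs; take k = 12
k = 12: N1·N3 = 468 = 12·39, N2·N4 = 228 = 19·12
achieved = 12·39/(19·12) = 39/19; |achieved − target| = 0 ≤ 39/1900 ✓

N1=12 N2=19 N3=39 N4=12 achieved=39/19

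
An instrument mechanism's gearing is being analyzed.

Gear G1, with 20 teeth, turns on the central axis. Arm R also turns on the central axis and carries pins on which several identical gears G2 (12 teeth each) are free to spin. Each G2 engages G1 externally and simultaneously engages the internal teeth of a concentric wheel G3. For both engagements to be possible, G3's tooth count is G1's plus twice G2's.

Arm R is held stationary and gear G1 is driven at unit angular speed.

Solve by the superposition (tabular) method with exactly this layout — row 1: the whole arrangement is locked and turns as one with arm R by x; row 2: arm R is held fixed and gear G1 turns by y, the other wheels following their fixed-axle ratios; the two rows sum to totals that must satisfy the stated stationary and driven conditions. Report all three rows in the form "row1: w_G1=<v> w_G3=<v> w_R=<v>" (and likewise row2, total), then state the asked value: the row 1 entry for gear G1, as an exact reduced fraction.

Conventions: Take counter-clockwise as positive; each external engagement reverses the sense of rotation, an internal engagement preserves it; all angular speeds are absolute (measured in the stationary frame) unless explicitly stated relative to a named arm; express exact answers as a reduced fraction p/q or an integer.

row1: w_G1=0 w_G3=0 w_R=0
row2: w_G1=1 w_G3=-5/11 w_R=0
total: w_G1=1 w_G3=-5/11 w_R=0
asked value: 0

planetary set (20T centre, 12T on arm, 44T internal) — Willis relation
row 1: whole set turns with the arm by x
row 2 (arm held, sun turns y): ω_ring = −(20/44)·y, ω_arm = 0
boundary: total ω_arm = x = 0 and total ω_sun = x + y = 1  ⇒  y = 1, x = 0
row 2 ring = −(20/44)·1 = -5/11
totals (row 1 + row 2): sun 0 + 1 = 1, ring 0 + (-5/11) = -5/11, arm 0 + 0 = 0
asked cell (row1, sun) = 0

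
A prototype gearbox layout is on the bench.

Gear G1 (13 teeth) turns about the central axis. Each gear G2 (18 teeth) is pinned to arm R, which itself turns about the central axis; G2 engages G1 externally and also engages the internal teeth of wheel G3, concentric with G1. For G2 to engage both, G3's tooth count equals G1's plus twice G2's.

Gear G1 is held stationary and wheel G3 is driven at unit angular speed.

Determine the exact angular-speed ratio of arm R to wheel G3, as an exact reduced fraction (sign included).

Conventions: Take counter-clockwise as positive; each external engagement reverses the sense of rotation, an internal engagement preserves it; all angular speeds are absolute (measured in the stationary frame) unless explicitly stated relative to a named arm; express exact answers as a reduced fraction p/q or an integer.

recognized (axles ride arm R): planetary set, 13/18/49 teeth
ring teeth: 13 + 2·18 = 49
13(ω_sun−ω_arm) = −49(ω_ring−ω_arm),  ω_sun = 0, ω_ring = 1
13(0−ω_arm) = −49(1−ω_arm)  ⇒  62·ω_arm = 49  ⇒  ω_arm = 49/62
ω_out/ω_in = 49/62

49/62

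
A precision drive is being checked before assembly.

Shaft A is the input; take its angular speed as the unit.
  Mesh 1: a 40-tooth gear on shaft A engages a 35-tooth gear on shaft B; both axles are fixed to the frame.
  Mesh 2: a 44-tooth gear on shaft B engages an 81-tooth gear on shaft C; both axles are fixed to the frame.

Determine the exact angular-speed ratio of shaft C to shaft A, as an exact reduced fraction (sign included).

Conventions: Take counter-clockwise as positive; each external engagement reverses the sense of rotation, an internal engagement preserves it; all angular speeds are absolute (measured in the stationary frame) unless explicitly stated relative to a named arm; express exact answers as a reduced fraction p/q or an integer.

352/567

class = fixed-axis compound train [2 meshes; 2 ratios multiply, 2 sense flips]
mesh 1 [40T→35T]: running ratio 8/7, sense −
mesh 2 [44T→81T]: running ratio 352/567, sense +
ω_out/ω_in = 352/567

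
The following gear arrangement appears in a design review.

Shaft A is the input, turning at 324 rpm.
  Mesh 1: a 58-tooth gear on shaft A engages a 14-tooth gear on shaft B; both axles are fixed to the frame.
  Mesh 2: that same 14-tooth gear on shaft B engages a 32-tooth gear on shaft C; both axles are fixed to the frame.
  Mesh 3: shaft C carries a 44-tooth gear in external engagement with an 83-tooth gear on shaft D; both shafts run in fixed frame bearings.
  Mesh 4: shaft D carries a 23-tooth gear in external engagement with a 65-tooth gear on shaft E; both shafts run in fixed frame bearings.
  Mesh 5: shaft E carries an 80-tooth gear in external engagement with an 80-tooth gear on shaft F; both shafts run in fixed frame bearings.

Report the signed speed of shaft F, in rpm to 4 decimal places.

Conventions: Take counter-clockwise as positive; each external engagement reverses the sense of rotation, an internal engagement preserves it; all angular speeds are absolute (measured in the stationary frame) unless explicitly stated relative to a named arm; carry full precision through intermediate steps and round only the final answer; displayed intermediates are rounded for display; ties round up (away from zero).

5-mesh fixed-axis compound train (all bearings frame-fixed)
mesh 1 [58T→14T]: ω = 324.0000×58/14 = 1342.2857 rpm, sense flips to −
mesh 2 [14T→32T]: ω = 1342.2857×14/32 = 587.2500 rpm, sense flips to +
mesh 3 [44T→83T]: ω = 587.2500×44/83 = 311.3133 rpm, sense flips to −
mesh 4 [23T→65T]: ω = 311.3133×23/65 = 110.1570 rpm, sense flips to +
mesh 5 [80T→80T]: ω = 110.1570×80/80 = 110.1570 rpm, sense flips to −
signed output speed = -110.1570 rpm

-110.1570 rpm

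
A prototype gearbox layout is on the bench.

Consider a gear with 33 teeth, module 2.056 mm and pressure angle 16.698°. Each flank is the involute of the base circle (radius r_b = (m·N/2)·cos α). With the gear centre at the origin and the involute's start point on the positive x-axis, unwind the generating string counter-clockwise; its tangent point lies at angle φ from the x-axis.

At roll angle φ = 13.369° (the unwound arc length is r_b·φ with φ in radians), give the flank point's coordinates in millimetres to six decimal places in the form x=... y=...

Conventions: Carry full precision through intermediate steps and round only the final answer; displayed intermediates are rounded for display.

recognized (one wheel, involute flank): single-mesh tooth geometry, m = 2.056, N = 33
pitch radius r_p = m·N/2 = 2.056·33/2 = 33.924000
base radius r_b = r_p·cos α = 33.924000·cos 16.698° = 32.493511
roll angle φ = 13.369° = 0.23333307 rad
x = r_b·(cos φ + φ·sin φ) = 33.366051
y = r_b·(sin φ − φ·cos φ) = 0.136848

x=33.366051 y=0.136848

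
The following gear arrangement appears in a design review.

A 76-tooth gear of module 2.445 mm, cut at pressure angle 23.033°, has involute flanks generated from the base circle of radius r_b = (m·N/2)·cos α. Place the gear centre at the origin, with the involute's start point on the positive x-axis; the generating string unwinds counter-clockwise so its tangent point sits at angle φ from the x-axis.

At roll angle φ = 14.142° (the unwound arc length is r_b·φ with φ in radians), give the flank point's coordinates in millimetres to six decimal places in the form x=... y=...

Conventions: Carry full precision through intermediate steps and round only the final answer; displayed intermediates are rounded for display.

x=88.068174 y=0.425969

recognized (one wheel, involute flank): single-mesh tooth geometry, m = 2.445, N = 76
pitch radius r_p = m·N/2 = 2.445·76/2 = 92.910000
base radius r_b = r_p·cos α = 92.910000·cos 23.033° = 85.503183
roll angle φ = 14.142° = 0.24682446 rad
x = r_b·(cos φ + φ·sin φ) = 88.068174
y = r_b·(sin φ − φ·cos φ) = 0.425969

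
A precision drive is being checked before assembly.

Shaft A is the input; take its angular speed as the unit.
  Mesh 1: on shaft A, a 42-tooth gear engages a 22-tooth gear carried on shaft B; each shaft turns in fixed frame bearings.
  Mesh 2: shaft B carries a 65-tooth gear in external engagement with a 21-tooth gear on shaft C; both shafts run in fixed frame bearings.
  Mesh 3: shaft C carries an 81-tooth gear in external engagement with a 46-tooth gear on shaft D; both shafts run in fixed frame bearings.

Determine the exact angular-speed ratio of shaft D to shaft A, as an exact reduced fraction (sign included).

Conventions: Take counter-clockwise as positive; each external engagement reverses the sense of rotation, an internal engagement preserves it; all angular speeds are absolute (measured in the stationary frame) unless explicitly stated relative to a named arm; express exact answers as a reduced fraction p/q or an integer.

-5265/506

class = fixed-axis compound train [3 meshes; 3 ratios multiply, 3 sense flips]
mesh 1 [42T→22T]: running ratio 21/11, sense −
mesh 2 [65T→21T]: running ratio 65/11, sense +
mesh 3 [81T→46T]: running ratio 5265/506, sense −
ω_out/ω_in = -5265/506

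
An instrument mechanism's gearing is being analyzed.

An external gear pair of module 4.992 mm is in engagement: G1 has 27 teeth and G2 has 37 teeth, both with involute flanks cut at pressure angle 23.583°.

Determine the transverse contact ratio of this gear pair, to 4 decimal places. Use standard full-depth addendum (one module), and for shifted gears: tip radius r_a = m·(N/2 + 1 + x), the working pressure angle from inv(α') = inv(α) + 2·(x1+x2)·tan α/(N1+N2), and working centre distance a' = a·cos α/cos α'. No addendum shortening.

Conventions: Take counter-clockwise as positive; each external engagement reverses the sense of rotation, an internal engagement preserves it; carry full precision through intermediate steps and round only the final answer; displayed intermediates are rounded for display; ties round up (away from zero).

1.5251

recognized (one external pair, fixed centres): single-mesh tooth geometry, m = 4.992, N1 = 27, N2 = 37
base radii: r_b1 = 61.763520, r_b2 = 84.638897
tip radii: r_a1 = 72.384000, r_a2 = 97.344000
no profile shift: α' = α, a' = a
action lengths: √(r_a1²−r_b1²) = 37.745345, √(r_a2²−r_b2²) = 48.084420
base pitch p_b = π·m·cos α = 14.373024
CR = (37.745345 + 48.084420 − 159.744000·sin 23.58300°)/14.373024 = 1.525068
contact ratio ≈ 1.5251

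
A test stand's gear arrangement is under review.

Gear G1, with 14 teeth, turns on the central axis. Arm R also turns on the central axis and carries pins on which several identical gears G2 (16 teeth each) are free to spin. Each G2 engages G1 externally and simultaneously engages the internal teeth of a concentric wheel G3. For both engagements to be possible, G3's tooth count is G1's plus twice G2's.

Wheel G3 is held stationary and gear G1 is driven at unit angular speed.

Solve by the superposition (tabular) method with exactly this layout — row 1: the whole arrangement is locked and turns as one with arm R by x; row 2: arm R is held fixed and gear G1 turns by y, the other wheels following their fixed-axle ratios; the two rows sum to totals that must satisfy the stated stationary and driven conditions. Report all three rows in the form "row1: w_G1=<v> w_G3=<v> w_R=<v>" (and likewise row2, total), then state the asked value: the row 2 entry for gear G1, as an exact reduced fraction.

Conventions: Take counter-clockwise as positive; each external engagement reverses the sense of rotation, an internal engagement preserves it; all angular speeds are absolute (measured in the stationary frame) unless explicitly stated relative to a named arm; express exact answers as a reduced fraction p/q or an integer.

row1: w_G1=7/30 w_G3=7/30 w_R=7/30
row2: w_G1=23/30 w_G3=-7/30 w_R=0
total: w_G1=1 w_G3=0 w_R=7/30
asked value: 23/30

topology: planetary set — G1 14T / G2 16T / G3 46T, arm = carrier (Willis)
superposition row 1 [locked train]: every member turns x
superposition row 2 [arm held]: sun y, ring −(14/46)·y, arm 0
boundary: total ω_ring = x − (14/46)·y = 0 and total ω_sun = x + y = 1  ⇒  y = 23/30, x = 7/30
row 2 ring = −(14/46)·23/30 = -7/30
totals (row 1 + row 2): sun 7/30 + 23/30 = 1, ring 7/30 + (-7/30) = 0, arm 7/30 + 0 = 7/30
asked cell (row2, sun) = 23/30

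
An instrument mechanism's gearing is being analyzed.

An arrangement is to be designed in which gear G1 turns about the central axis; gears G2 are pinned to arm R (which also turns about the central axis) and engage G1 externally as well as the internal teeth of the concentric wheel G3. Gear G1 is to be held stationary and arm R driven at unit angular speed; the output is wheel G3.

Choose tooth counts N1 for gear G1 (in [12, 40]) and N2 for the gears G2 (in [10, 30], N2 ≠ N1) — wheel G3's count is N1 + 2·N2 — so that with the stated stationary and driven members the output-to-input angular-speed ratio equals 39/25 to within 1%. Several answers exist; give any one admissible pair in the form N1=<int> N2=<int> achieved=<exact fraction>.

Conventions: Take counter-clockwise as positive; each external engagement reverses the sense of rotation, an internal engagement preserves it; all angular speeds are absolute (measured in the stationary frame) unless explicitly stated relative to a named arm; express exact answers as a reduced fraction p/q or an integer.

class = planetary set [ratio 39/25 wanted; Willis about the carrier]
Willis with ω_sun = 0: ω_ring/ω_arm = (N1+N3)/N3; set equal to 39/25  ⇒  N3/N1 = 1/(39/25 − 1) = 25/14
N3 = N1 + 2·N2  ⇒  N2/N1 = (N3/N1 − 1)/2 = (25/14 − 1)/2 = 11/28
smallest multiple with N1 ≥ 12 and N2 ≥ 10: k = 1  ⇒  N1 = 1·28 = 28, N2 = 1·11 = 11 (N1 ≤ 40, N2 ≤ 30, N2 ≠ N1 ✓), N3 = 28 + 2·11 = 50
check: (N1+N3)/N3 with N1 = 28, N3 = 50 gives 39/25; |achieved − target| = 0 ≤ 39/2500 ✓

N1=28 N2=11 achieved=39/25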